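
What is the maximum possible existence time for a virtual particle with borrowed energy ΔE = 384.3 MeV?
8.564 × 10^-25 s

Using the energy-time uncertainty principle:
ΔEΔt ≥ ℏ/2

For a virtual particle borrowing energy ΔE, the maximum lifetime is:
Δt_max = ℏ/(2ΔE)

Converting energy:
ΔE = 384.3 MeV = 6.157e-11 J

Δt_max = (1.055e-34 J·s) / (2 × 6.157e-11 J)
Δt_max = 8.564e-25 s = 8.564 × 10^-25 s

Virtual particles with higher borrowed energy exist for shorter times.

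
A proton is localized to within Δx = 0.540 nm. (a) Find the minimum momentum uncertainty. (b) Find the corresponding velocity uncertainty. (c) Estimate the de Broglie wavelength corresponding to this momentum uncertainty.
(a) Δp_min = 9.765 × 10^-26 kg·m/s
(b) Δv_min = 58.379 m/s
(c) λ_dB = 6.786 nm

Step-by-step:

(a) From the uncertainty principle:
Δp_min = ℏ/(2Δx) = (1.055e-34 J·s)/(2 × 5.400e-10 m) = 9.765e-26 kg·m/s

(b) The velocity uncertainty:
Δv = Δp/m = (9.765e-26 kg·m/s)/(1.673e-27 kg) = 5.838e+01 m/s = 58.379 m/s

(c) The de Broglie wavelength for this momentum:
λ = h/p = (6.626e-34 J·s)/(9.765e-26 kg·m/s) = 6.786e-09 m = 6.786 nm

Note: The de Broglie wavelength is comparable to the localization size, as expected from wave-particle duality.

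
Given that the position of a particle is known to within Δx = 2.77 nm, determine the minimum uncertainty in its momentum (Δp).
1.904 × 10^-26 kg·m/s

Using the Heisenberg uncertainty principle:
ΔxΔp ≥ ℏ/2

The minimum uncertainty in momentum is:
Δp_min = ℏ/(2Δx)
Δp_min = (1.055e-34 J·s) / (2 × 2.770e-09 m)
Δp_min = 1.904e-26 kg·m/s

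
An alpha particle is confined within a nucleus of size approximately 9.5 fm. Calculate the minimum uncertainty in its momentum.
5.550 × 10^-21 kg·m/s

Using the Heisenberg uncertainty principle:
ΔxΔp ≥ ℏ/2

With Δx ≈ L = 9.500e-15 m (the confinement size):
Δp_min = ℏ/(2Δx)
Δp_min = (1.055e-34 J·s) / (2 × 9.500e-15 m)
Δp_min = 5.550e-21 kg·m/s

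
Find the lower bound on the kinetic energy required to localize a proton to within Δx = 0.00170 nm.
1.795 eV

Localizing a particle requires giving it sufficient momentum uncertainty:

1. From uncertainty principle: Δp ≥ ℏ/(2Δx)
   Δp_min = (1.055e-34 J·s) / (2 × 1.700e-12 m)
   Δp_min = 3.102e-23 kg·m/s

2. This momentum uncertainty corresponds to kinetic energy:
   KE ≈ (Δp)²/(2m) = (3.102e-23)²/(2 × 1.673e-27 kg)
   KE = 2.876e-19 J = 1.795 eV

Tighter localization requires more energy.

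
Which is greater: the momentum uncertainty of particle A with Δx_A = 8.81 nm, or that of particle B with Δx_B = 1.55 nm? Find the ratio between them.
Particle B has the larger minimum momentum uncertainty, by a factor of 5.68.

For each particle, the minimum momentum uncertainty is Δp_min = ℏ/(2Δx):

Particle A: Δp_A = ℏ/(2×8.810e-09 m) = 5.985e-27 kg·m/s
Particle B: Δp_B = ℏ/(2×1.550e-09 m) = 3.402e-26 kg·m/s

Ratio: Δp_B/Δp_A = 5.68

Since Δp_min ∝ 1/Δx, the particle with smaller position uncertainty (B) has larger momentum uncertainty.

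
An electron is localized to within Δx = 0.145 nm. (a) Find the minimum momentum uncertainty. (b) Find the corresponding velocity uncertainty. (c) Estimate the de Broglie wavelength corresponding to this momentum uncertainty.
(a) Δp_min = 3.636 × 10^-25 kg·m/s
(b) Δv_min = 399.199 km/s
(c) λ_dB = 1.822 nm

Step-by-step:

(a) From the uncertainty principle:
Δp_min = ℏ/(2Δx) = (1.055e-34 J·s)/(2 × 1.450e-10 m) = 3.636e-25 kg·m/s

(b) The velocity uncertainty:
Δv = Δp/m = (3.636e-25 kg·m/s)/(9.109e-31 kg) = 3.992e+05 m/s = 399.199 km/s

(c) The de Broglie wavelength for this momentum:
λ = h/p = (6.626e-34 J·s)/(3.636e-25 kg·m/s) = 1.822e-09 m = 1.822 nm

Note: The de Broglie wavelength is comparable to the localization size, as expected from wave-particle duality.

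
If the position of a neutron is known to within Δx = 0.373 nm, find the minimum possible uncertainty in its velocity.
84.400 m/s

Using the Heisenberg uncertainty principle and Δp = mΔv:
ΔxΔp ≥ ℏ/2
Δx(mΔv) ≥ ℏ/2

The minimum uncertainty in velocity is:
Δv_min = ℏ/(2mΔx)
Δv_min = (1.055e-34 J·s) / (2 × 1.675e-27 kg × 3.730e-10 m)
Δv_min = 8.440e+01 m/s = 84.400 m/s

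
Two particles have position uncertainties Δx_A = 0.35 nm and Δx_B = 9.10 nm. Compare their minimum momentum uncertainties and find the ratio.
Particle A has the larger minimum momentum uncertainty, by a factor of 26.00.

For each particle, the minimum momentum uncertainty is Δp_min = ℏ/(2Δx):

Particle A: Δp_A = ℏ/(2×3.500e-10 m) = 1.507e-25 kg·m/s
Particle B: Δp_B = ℏ/(2×9.100e-09 m) = 5.794e-27 kg·m/s

Ratio: Δp_A/Δp_B = 26.00

Since Δp_min ∝ 1/Δx, the particle with smaller position uncertainty (A) has larger momentum uncertainty.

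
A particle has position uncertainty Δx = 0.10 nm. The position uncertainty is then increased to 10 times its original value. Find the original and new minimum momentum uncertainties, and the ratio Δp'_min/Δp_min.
Original Δp_min = 5.273 × 10^-25 kg·m/s; new Δp'_min = 5.273 × 10^-26 kg·m/s; ratio Δp'_min/Δp_min = 1/10.

From the uncertainty principle ΔxΔp ≥ ℏ/2, the minimum momentum uncertainty is Δp_min = ℏ/(2Δx).

Original (Δx = 0.10 nm = 1.000e-10 m):
Δp_min = (1.055e-34 J·s)/(2 × 1.000e-10 m) = 5.273e-25 kg·m/s

When Δx → 10Δx:
Δp'_min = ℏ/(2 × 10Δx) = (1/10) × ℏ/(2Δx) = (1/10) × Δp_min
Δp'_min = 1/10 × 5.273e-25 kg·m/s = 5.273e-26 kg·m/s

Since Δp_min ∝ 1/Δx, when Δx is increased to 10 times its original value, Δp_min decreases to 1/10 of its original value.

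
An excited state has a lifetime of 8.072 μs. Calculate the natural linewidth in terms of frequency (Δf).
9.858 kHz

Using the energy-time uncertainty principle and E = hf:
ΔEΔt ≥ ℏ/2
hΔf·Δt ≥ ℏ/2

The minimum frequency uncertainty is:
Δf = ℏ/(2hτ) = 1/(4πτ)
Δf = 1/(4π × 8.072e-06 s)
Δf = 9.858e+03 Hz = 9.858 kHz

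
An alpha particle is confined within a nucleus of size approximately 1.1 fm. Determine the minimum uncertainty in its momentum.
4.794 × 10^-20 kg·m/s

Using the Heisenberg uncertainty principle:
ΔxΔp ≥ ℏ/2

With Δx ≈ L = 1.100e-15 m (the confinement size):
Δp_min = ℏ/(2Δx)
Δp_min = (1.055e-34 J·s) / (2 × 1.100e-15 m)
Δp_min = 4.794e-20 kg·m/s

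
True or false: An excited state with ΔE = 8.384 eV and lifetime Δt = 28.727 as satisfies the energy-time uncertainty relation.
No, it violates the uncertainty relation.

Calculate the product ΔEΔt:
ΔE = 8.384 eV = 1.343e-18 J
ΔEΔt = (1.343e-18 J) × (2.873e-17 s)
ΔEΔt = 3.859e-35 J·s

Compare to the minimum allowed value ℏ/2:
ℏ/2 = 5.273e-35 J·s

Since ΔEΔt = 3.859e-35 J·s < 5.273e-35 J·s = ℏ/2,
this violates the uncertainty relation.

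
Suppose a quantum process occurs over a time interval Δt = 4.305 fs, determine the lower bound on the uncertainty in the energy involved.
76.447 meV

Using the energy-time uncertainty principle:
ΔEΔt ≥ ℏ/2

The minimum uncertainty in energy is:
ΔE_min = ℏ/(2Δt)
ΔE_min = (1.055e-34 J·s) / (2 × 4.305e-15 s)
ΔE_min = 1.225e-20 J = 76.447 meV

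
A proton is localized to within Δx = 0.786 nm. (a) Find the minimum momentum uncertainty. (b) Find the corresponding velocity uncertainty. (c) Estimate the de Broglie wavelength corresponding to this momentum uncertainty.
(a) Δp_min = 6.708 × 10^-26 kg·m/s
(b) Δv_min = 40.108 m/s
(c) λ_dB = 9.877 nm

Step-by-step:

(a) From the uncertainty principle:
Δp_min = ℏ/(2Δx) = (1.055e-34 J·s)/(2 × 7.860e-10 m) = 6.708e-26 kg·m/s

(b) The velocity uncertainty:
Δv = Δp/m = (6.708e-26 kg·m/s)/(1.673e-27 kg) = 4.011e+01 m/s = 40.108 m/s

(c) The de Broglie wavelength for this momentum:
λ = h/p = (6.626e-34 J·s)/(6.708e-26 kg·m/s) = 9.877e-09 m = 9.877 nm

Note: The de Broglie wavelength is comparable to the localization size, as expected from wave-particle duality.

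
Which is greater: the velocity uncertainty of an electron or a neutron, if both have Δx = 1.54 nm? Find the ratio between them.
The electron has the larger minimum velocity uncertainty, by a ratio of 1838.7.

For both particles, Δp_min = ℏ/(2Δx) = 3.424e-26 kg·m/s (same for both).

The velocity uncertainty is Δv = Δp/m:
- electron: Δv = 3.424e-26 / 9.109e-31 = 3.759e+04 m/s = 37.587 km/s
- neutron: Δv = 3.424e-26 / 1.675e-27 = 2.044e+01 m/s = 20.442 m/s

Ratio: 3.759e+04 / 2.044e+01 = 1838.7

The lighter particle has larger velocity uncertainty because Δv ∝ 1/m.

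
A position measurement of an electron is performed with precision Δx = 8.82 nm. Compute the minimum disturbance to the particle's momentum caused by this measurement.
5.978 × 10^-27 kg·m/s

The uncertainty principle implies that measuring position disturbs momentum:
ΔxΔp ≥ ℏ/2

When we measure position with precision Δx, we necessarily introduce a momentum uncertainty:
Δp ≥ ℏ/(2Δx)
Δp_min = (1.055e-34 J·s) / (2 × 8.820e-09 m)
Δp_min = 5.978e-27 kg·m/s

The more precisely we measure position, the greater the momentum disturbance.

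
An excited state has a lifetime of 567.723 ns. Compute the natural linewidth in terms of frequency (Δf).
140.170 kHz

Using the energy-time uncertainty principle and E = hf:
ΔEΔt ≥ ℏ/2
hΔf·Δt ≥ ℏ/2

The minimum frequency uncertainty is:
Δf = ℏ/(2hτ) = 1/(4πτ)
Δf = 1/(4π × 5.677e-07 s)
Δf = 1.402e+05 Hz = 140.170 kHz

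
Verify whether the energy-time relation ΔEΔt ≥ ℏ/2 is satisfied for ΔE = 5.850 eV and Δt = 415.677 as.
Yes, it satisfies the uncertainty relation.

Calculate the product ΔEΔt:
ΔE = 5.850 eV = 9.373e-19 J
ΔEΔt = (9.373e-19 J) × (4.157e-16 s)
ΔEΔt = 3.896e-34 J·s

Compare to the minimum allowed value ℏ/2:
ℏ/2 = 5.273e-35 J·s

Since ΔEΔt = 3.896e-34 J·s ≥ 5.273e-35 J·s = ℏ/2,
this satisfies the uncertainty relation.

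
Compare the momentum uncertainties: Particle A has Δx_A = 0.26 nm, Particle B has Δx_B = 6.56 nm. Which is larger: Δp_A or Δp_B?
Particle A has the larger minimum momentum uncertainty, by a factor of 25.23.

For each particle, the minimum momentum uncertainty is Δp_min = ℏ/(2Δx):

Particle A: Δp_A = ℏ/(2×2.600e-10 m) = 2.028e-25 kg·m/s
Particle B: Δp_B = ℏ/(2×6.560e-09 m) = 8.038e-27 kg·m/s

Ratio: Δp_A/Δp_B = 25.23

Since Δp_min ∝ 1/Δx, the particle with smaller position uncertainty (A) has larger momentum uncertainty.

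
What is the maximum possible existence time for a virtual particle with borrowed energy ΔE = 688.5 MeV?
4.780 × 10^-25 s

Using the energy-time uncertainty principle:
ΔEΔt ≥ ℏ/2

For a virtual particle borrowing energy ΔE, the maximum lifetime is:
Δt_max = ℏ/(2ΔE)

Converting energy:
ΔE = 688.5 MeV = 1.103e-10 J

Δt_max = (1.055e-34 J·s) / (2 × 1.103e-10 J)
Δt_max = 4.780e-25 s = 4.780 × 10^-25 s

Virtual particles with higher borrowed energy exist for shorter times.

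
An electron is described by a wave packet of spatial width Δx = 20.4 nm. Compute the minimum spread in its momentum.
2.585 × 10^-27 kg·m/s

For a wave packet, the spatial width Δx and momentum spread Δp are related by the uncertainty principle:
ΔxΔp ≥ ℏ/2

The minimum momentum spread is:
Δp_min = ℏ/(2Δx)
Δp_min = (1.055e-34 J·s) / (2 × 2.040e-08 m)
Δp_min = 2.585e-27 kg·m/s

A wave packet cannot have both a well-defined position and well-defined momentum.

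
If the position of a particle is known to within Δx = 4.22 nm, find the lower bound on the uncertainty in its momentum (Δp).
1.249 × 10^-26 kg·m/s

Using the Heisenberg uncertainty principle:
ΔxΔp ≥ ℏ/2

The minimum uncertainty in momentum is:
Δp_min = ℏ/(2Δx)
Δp_min = (1.055e-34 J·s) / (2 × 4.220e-09 m)
Δp_min = 1.249e-26 kg·m/s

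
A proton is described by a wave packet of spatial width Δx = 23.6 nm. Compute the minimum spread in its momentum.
2.234 × 10^-27 kg·m/s

For a wave packet, the spatial width Δx and momentum spread Δp are related by the uncertainty principle:
ΔxΔp ≥ ℏ/2

The minimum momentum spread is:
Δp_min = ℏ/(2Δx)
Δp_min = (1.055e-34 J·s) / (2 × 2.360e-08 m)
Δp_min = 2.234e-27 kg·m/s

A wave packet cannot have both a well-defined position and well-defined momentum.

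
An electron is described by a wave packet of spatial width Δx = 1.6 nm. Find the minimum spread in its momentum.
3.296 × 10^-26 kg·m/s

For a wave packet, the spatial width Δx and momentum spread Δp are related by the uncertainty principle:
ΔxΔp ≥ ℏ/2

The minimum momentum spread is:
Δp_min = ℏ/(2Δx)
Δp_min = (1.055e-34 J·s) / (2 × 1.600e-09 m)
Δp_min = 3.296e-26 kg·m/s

A wave packet cannot have both a well-defined position and well-defined momentum.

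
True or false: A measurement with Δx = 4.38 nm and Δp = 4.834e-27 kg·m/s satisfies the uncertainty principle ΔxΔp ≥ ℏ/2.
No, it violates the uncertainty principle (impossible measurement).

Calculate the product ΔxΔp:
ΔxΔp = (4.380e-09 m) × (4.834e-27 kg·m/s)
ΔxΔp = 2.117e-35 J·s

Compare to the minimum allowed value ℏ/2:
ℏ/2 = 5.273e-35 J·s

Since ΔxΔp = 2.117e-35 J·s < 5.273e-35 J·s = ℏ/2,
the measurement violates the uncertainty principle.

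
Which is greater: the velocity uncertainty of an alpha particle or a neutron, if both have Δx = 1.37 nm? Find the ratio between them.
The neutron has the larger minimum velocity uncertainty, by a ratio of 4.0.

For both particles, Δp_min = ℏ/(2Δx) = 3.849e-26 kg·m/s (same for both).

The velocity uncertainty is Δv = Δp/m:
- alpha particle: Δv = 3.849e-26 / 6.645e-27 = 5.792e+00 m/s = 5.792 m/s
- neutron: Δv = 3.849e-26 / 1.675e-27 = 2.298e+01 m/s = 22.979 m/s

Ratio: 2.298e+01 / 5.792e+00 = 4.0

The lighter particle has larger velocity uncertainty because Δv ∝ 1/m.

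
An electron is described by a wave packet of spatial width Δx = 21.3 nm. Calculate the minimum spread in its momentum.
2.476 × 10^-27 kg·m/s

For a wave packet, the spatial width Δx and momentum spread Δp are related by the uncertainty principle:
ΔxΔp ≥ ℏ/2

The minimum momentum spread is:
Δp_min = ℏ/(2Δx)
Δp_min = (1.055e-34 J·s) / (2 × 2.130e-08 m)
Δp_min = 2.476e-27 kg·m/s

A wave packet cannot have both a well-defined position and well-defined momentum.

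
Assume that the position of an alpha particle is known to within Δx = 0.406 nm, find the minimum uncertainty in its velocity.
19.546 m/s

Using the Heisenberg uncertainty principle and Δp = mΔv:
ΔxΔp ≥ ℏ/2
Δx(mΔv) ≥ ℏ/2

The minimum uncertainty in velocity is:
Δv_min = ℏ/(2mΔx)
Δv_min = (1.055e-34 J·s) / (2 × 6.645e-27 kg × 4.060e-10 m)
Δv_min = 1.955e+01 m/s = 19.546 m/s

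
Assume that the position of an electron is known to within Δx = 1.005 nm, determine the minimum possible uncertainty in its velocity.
57.596 km/s

Using the Heisenberg uncertainty principle and Δp = mΔv:
ΔxΔp ≥ ℏ/2
Δx(mΔv) ≥ ℏ/2

The minimum uncertainty in velocity is:
Δv_min = ℏ/(2mΔx)
Δv_min = (1.055e-34 J·s) / (2 × 9.109e-31 kg × 1.005e-09 m)
Δv_min = 5.760e+04 m/s = 57.596 km/s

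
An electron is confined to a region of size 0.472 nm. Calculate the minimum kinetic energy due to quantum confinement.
42.754 meV

Using the uncertainty principle:

1. Position uncertainty: Δx ≈ 4.720e-10 m
2. Minimum momentum uncertainty: Δp = ℏ/(2Δx) = 1.117e-25 kg·m/s
3. Minimum kinetic energy:
   KE = (Δp)²/(2m) = (1.117e-25)²/(2 × 9.109e-31 kg)
   KE = 6.850e-21 J = 42.754 meV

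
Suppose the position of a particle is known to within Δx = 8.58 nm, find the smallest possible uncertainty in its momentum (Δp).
6.146 × 10^-27 kg·m/s

Using the Heisenberg uncertainty principle:
ΔxΔp ≥ ℏ/2

The minimum uncertainty in momentum is:
Δp_min = ℏ/(2Δx)
Δp_min = (1.055e-34 J·s) / (2 × 8.580e-09 m)
Δp_min = 6.146e-27 kg·m/s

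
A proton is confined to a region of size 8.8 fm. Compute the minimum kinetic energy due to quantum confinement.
66.987 keV

Using the uncertainty principle:

1. Position uncertainty: Δx ≈ 8.800e-15 m
2. Minimum momentum uncertainty: Δp = ℏ/(2Δx) = 5.992e-21 kg·m/s
3. Minimum kinetic energy:
   KE = (Δp)²/(2m) = (5.992e-21)²/(2 × 1.673e-27 kg)
   KE = 1.073e-14 J = 66.987 keV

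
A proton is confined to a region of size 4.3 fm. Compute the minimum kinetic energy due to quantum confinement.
280.555 keV

Using the uncertainty principle:

1. Position uncertainty: Δx ≈ 4.300e-15 m
2. Minimum momentum uncertainty: Δp = ℏ/(2Δx) = 1.226e-20 kg·m/s
3. Minimum kinetic energy:
   KE = (Δp)²/(2m) = (1.226e-20)²/(2 × 1.673e-27 kg)
   KE = 4.495e-14 J = 280.555 keV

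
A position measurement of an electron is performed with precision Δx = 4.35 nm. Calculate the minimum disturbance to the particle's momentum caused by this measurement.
1.212 × 10^-26 kg·m/s

The uncertainty principle implies that measuring position disturbs momentum:
ΔxΔp ≥ ℏ/2

When we measure position with precision Δx, we necessarily introduce a momentum uncertainty:
Δp ≥ ℏ/(2Δx)
Δp_min = (1.055e-34 J·s) / (2 × 4.350e-09 m)
Δp_min = 1.212e-26 kg·m/s

The more precisely we measure position, the greater the momentum disturbance.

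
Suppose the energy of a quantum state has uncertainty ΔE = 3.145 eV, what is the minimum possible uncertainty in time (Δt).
104.644 as

Using the energy-time uncertainty principle:
ΔEΔt ≥ ℏ/2

The minimum uncertainty in time is:
Δt_min = ℏ/(2ΔE)
Δt_min = (1.055e-34 J·s) / (2 × 5.039e-19 J)
Δt_min = 1.046e-16 s = 104.644 as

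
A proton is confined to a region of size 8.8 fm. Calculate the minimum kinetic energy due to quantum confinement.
66.987 keV

Using the uncertainty principle:

1. Position uncertainty: Δx ≈ 8.800e-15 m
2. Minimum momentum uncertainty: Δp = ℏ/(2Δx) = 5.992e-21 kg·m/s
3. Minimum kinetic energy:
   KE = (Δp)²/(2m) = (5.992e-21)²/(2 × 1.673e-27 kg)
   KE = 1.073e-14 J = 66.987 keV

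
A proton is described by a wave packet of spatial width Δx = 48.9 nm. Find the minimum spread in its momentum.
1.078 × 10^-27 kg·m/s

For a wave packet, the spatial width Δx and momentum spread Δp are related by the uncertainty principle:
ΔxΔp ≥ ℏ/2

The minimum momentum spread is:
Δp_min = ℏ/(2Δx)
Δp_min = (1.055e-34 J·s) / (2 × 4.890e-08 m)
Δp_min = 1.078e-27 kg·m/s

A wave packet cannot have both a well-defined position and well-defined momentum.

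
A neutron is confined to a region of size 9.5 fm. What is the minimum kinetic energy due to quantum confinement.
57.400 keV

Using the uncertainty principle:

1. Position uncertainty: Δx ≈ 9.500e-15 m
2. Minimum momentum uncertainty: Δp = ℏ/(2Δx) = 5.550e-21 kg·m/s
3. Minimum kinetic energy:
   KE = (Δp)²/(2m) = (5.550e-21)²/(2 × 1.675e-27 kg)
   KE = 9.196e-15 J = 57.400 keV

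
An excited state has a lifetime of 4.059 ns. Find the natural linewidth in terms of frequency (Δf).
19.605 MHz

Using the energy-time uncertainty principle and E = hf:
ΔEΔt ≥ ℏ/2
hΔf·Δt ≥ ℏ/2

The minimum frequency uncertainty is:
Δf = ℏ/(2hτ) = 1/(4πτ)
Δf = 1/(4π × 4.059e-09 s)
Δf = 1.961e+07 Hz = 19.605 MHz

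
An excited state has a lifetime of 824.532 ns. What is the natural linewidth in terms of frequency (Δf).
96.512 kHz

Using the energy-time uncertainty principle and E = hf:
ΔEΔt ≥ ℏ/2
hΔf·Δt ≥ ℏ/2

The minimum frequency uncertainty is:
Δf = ℏ/(2hτ) = 1/(4πτ)
Δf = 1/(4π × 8.245e-07 s)
Δf = 9.651e+04 Hz = 96.512 kHz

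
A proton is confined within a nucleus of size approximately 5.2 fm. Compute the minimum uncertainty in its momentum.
1.014 × 10^-20 kg·m/s

Using the Heisenberg uncertainty principle:
ΔxΔp ≥ ℏ/2

With Δx ≈ L = 5.200e-15 m (the confinement size):
Δp_min = ℏ/(2Δx)
Δp_min = (1.055e-34 J·s) / (2 × 5.200e-15 m)
Δp_min = 1.014e-20 kg·m/s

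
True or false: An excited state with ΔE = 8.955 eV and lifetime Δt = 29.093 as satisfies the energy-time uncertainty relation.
No, it violates the uncertainty relation.

Calculate the product ΔEΔt:
ΔE = 8.955 eV = 1.435e-18 J
ΔEΔt = (1.435e-18 J) × (2.909e-17 s)
ΔEΔt = 4.174e-35 J·s

Compare to the minimum allowed value ℏ/2:
ℏ/2 = 5.273e-35 J·s

Since ΔEΔt = 4.174e-35 J·s < 5.273e-35 J·s = ℏ/2,
this violates the uncertainty relation.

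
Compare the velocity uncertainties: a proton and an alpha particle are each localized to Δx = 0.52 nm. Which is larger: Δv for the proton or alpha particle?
The proton has the larger minimum velocity uncertainty, by a ratio of 4.0.

For both particles, Δp_min = ℏ/(2Δx) = 1.014e-25 kg·m/s (same for both).

The velocity uncertainty is Δv = Δp/m:
- proton: Δv = 1.014e-25 / 1.673e-27 = 6.062e+01 m/s = 60.624 m/s
- alpha particle: Δv = 1.014e-25 / 6.645e-27 = 1.526e+01 m/s = 15.261 m/s

Ratio: 6.062e+01 / 1.526e+01 = 4.0

The lighter particle has larger velocity uncertainty because Δv ∝ 1/m.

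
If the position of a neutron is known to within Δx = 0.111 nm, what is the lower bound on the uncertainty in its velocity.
283.614 m/s

Using the Heisenberg uncertainty principle and Δp = mΔv:
ΔxΔp ≥ ℏ/2
Δx(mΔv) ≥ ℏ/2

The minimum uncertainty in velocity is:
Δv_min = ℏ/(2mΔx)
Δv_min = (1.055e-34 J·s) / (2 × 1.675e-27 kg × 1.110e-10 m)
Δv_min = 2.836e+02 m/s = 283.614 m/s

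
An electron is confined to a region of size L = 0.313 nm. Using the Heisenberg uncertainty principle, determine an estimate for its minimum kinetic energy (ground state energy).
97.224 meV

Using the uncertainty principle to estimate ground state energy:

1. The position uncertainty is approximately the confinement size:
   Δx ≈ L = 3.130e-10 m

2. From ΔxΔp ≥ ℏ/2, the minimum momentum uncertainty is:
   Δp ≈ ℏ/(2L) = 1.685e-25 kg·m/s

3. The kinetic energy is approximately:
   KE ≈ (Δp)²/(2m) = (1.685e-25)²/(2 × 9.109e-31 kg)
   KE ≈ 1.558e-20 J = 97.224 meV

This is an order-of-magnitude estimate of the ground state energy.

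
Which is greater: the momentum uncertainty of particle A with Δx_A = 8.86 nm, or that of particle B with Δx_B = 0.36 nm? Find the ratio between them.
Particle B has the larger minimum momentum uncertainty, by a factor of 24.61.

For each particle, the minimum momentum uncertainty is Δp_min = ℏ/(2Δx):

Particle A: Δp_A = ℏ/(2×8.860e-09 m) = 5.951e-27 kg·m/s
Particle B: Δp_B = ℏ/(2×3.600e-10 m) = 1.465e-25 kg·m/s

Ratio: Δp_B/Δp_A = 24.61

Since Δp_min ∝ 1/Δx, the particle with smaller position uncertainty (B) has larger momentum uncertainty.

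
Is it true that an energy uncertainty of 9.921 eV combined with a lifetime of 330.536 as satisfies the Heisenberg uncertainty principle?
Yes, it satisfies the uncertainty relation.

Calculate the product ΔEΔt:
ΔE = 9.921 eV = 1.590e-18 J
ΔEΔt = (1.590e-18 J) × (3.305e-16 s)
ΔEΔt = 5.254e-34 J·s

Compare to the minimum allowed value ℏ/2:
ℏ/2 = 5.273e-35 J·s

Since ΔEΔt = 5.254e-34 J·s ≥ 5.273e-35 J·s = ℏ/2,
this satisfies the uncertainty relation.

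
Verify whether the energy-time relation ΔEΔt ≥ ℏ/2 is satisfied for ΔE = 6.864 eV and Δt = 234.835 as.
Yes, it satisfies the uncertainty relation.

Calculate the product ΔEΔt:
ΔE = 6.864 eV = 1.100e-18 J
ΔEΔt = (1.100e-18 J) × (2.348e-16 s)
ΔEΔt = 2.583e-34 J·s

Compare to the minimum allowed value ℏ/2:
ℏ/2 = 5.273e-35 J·s

Since ΔEΔt = 2.583e-34 J·s ≥ 5.273e-35 J·s = ℏ/2,
this satisfies the uncertainty relation.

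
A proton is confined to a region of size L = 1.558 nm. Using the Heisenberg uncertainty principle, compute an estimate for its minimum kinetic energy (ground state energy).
2.137 μeV

Using the uncertainty principle to estimate ground state energy:

1. The position uncertainty is approximately the confinement size:
   Δx ≈ L = 1.558e-09 m

2. From ΔxΔp ≥ ℏ/2, the minimum momentum uncertainty is:
   Δp ≈ ℏ/(2L) = 3.384e-26 kg·m/s

3. The kinetic energy is approximately:
   KE ≈ (Δp)²/(2m) = (3.384e-26)²/(2 × 1.673e-27 kg)
   KE ≈ 3.424e-25 J = 2.137 μeV

This is an order-of-magnitude estimate of the ground state energy.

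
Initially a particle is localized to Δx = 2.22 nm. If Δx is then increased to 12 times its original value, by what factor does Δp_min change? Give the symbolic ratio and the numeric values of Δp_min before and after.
Original Δp_min = 2.375 × 10^-26 kg·m/s; new Δp'_min = 1.979 × 10^-27 kg·m/s; ratio Δp'_min/Δp_min = 1/12.

From the uncertainty principle ΔxΔp ≥ ℏ/2, the minimum momentum uncertainty is Δp_min = ℏ/(2Δx).

Original (Δx = 2.22 nm = 2.220e-09 m):
Δp_min = (1.055e-34 J·s)/(2 × 2.220e-09 m) = 2.375e-26 kg·m/s

When Δx → 12Δx:
Δp'_min = ℏ/(2 × 12Δx) = (1/12) × ℏ/(2Δx) = (1/12) × Δp_min
Δp'_min = 1/12 × 2.375e-26 kg·m/s = 1.979e-27 kg·m/s

Since Δp_min ∝ 1/Δx, when Δx is increased to 12 times its original value, Δp_min decreases to 1/12 of its original value.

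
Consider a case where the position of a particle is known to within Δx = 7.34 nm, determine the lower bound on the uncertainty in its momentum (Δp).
7.184 × 10^-27 kg·m/s

Using the Heisenberg uncertainty principle:
ΔxΔp ≥ ℏ/2

The minimum uncertainty in momentum is:
Δp_min = ℏ/(2Δx)
Δp_min = (1.055e-34 J·s) / (2 × 7.340e-09 m)
Δp_min = 7.184e-27 kg·m/s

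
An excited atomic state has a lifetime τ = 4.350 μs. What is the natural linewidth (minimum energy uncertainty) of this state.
75.657 peV

Using the energy-time uncertainty principle:
ΔEΔt ≥ ℏ/2

The lifetime τ represents the time uncertainty Δt.
The natural linewidth (minimum energy uncertainty) is:

ΔE = ℏ/(2τ)
ΔE = (1.055e-34 J·s) / (2 × 4.350e-06 s)
ΔE = 1.212e-29 J = 75.657 peV

This natural linewidth limits the precision of spectroscopic measurements.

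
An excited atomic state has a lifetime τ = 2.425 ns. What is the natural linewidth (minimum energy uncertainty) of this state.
135.714 neV

Using the energy-time uncertainty principle:
ΔEΔt ≥ ℏ/2

The lifetime τ represents the time uncertainty Δt.
The natural linewidth (minimum energy uncertainty) is:

ΔE = ℏ/(2τ)
ΔE = (1.055e-34 J·s) / (2 × 2.425e-09 s)
ΔE = 2.174e-26 J = 135.714 neV

This natural linewidth limits the precision of spectroscopic measurements.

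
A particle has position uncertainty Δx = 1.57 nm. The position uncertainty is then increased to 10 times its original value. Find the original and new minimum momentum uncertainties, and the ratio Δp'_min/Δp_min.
Original Δp_min = 3.359 × 10^-26 kg·m/s; new Δp'_min = 3.359 × 10^-27 kg·m/s; ratio Δp'_min/Δp_min = 1/10.

From the uncertainty principle ΔxΔp ≥ ℏ/2, the minimum momentum uncertainty is Δp_min = ℏ/(2Δx).

Original (Δx = 1.57 nm = 1.570e-09 m):
Δp_min = (1.055e-34 J·s)/(2 × 1.570e-09 m) = 3.359e-26 kg·m/s

When Δx → 10Δx:
Δp'_min = ℏ/(2 × 10Δx) = (1/10) × ℏ/(2Δx) = (1/10) × Δp_min
Δp'_min = 1/10 × 3.359e-26 kg·m/s = 3.359e-27 kg·m/s

Since Δp_min ∝ 1/Δx, when Δx is increased to 10 times its original value, Δp_min decreases to 1/10 of its original value.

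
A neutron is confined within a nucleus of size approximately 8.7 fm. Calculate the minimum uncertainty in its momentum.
6.061 × 10^-21 kg·m/s

Using the Heisenberg uncertainty principle:
ΔxΔp ≥ ℏ/2

With Δx ≈ L = 8.700e-15 m (the confinement size):
Δp_min = ℏ/(2Δx)
Δp_min = (1.055e-34 J·s) / (2 × 8.700e-15 m)
Δp_min = 6.061e-21 kg·m/s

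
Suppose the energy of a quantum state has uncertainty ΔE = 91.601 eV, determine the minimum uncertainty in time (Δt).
3.593 as

Using the energy-time uncertainty principle:
ΔEΔt ≥ ℏ/2

The minimum uncertainty in time is:
Δt_min = ℏ/(2ΔE)
Δt_min = (1.055e-34 J·s) / (2 × 1.468e-17 J)
Δt_min = 3.593e-18 s = 3.593 as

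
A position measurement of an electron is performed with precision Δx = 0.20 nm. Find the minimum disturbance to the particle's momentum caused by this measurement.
2.636 × 10^-25 kg·m/s

The uncertainty principle implies that measuring position disturbs momentum:
ΔxΔp ≥ ℏ/2

When we measure position with precision Δx, we necessarily introduce a momentum uncertainty:
Δp ≥ ℏ/(2Δx)
Δp_min = (1.055e-34 J·s) / (2 × 2.000e-10 m)
Δp_min = 2.636e-25 kg·m/s

The more precisely we measure position, the greater the momentum disturbance.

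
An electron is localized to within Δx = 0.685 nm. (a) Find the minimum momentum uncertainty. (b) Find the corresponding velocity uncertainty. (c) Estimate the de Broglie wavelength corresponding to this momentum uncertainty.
(a) Δp_min = 7.698 × 10^-26 kg·m/s
(b) Δv_min = 84.502 km/s
(c) λ_dB = 8.608 nm

Step-by-step:

(a) From the uncertainty principle:
Δp_min = ℏ/(2Δx) = (1.055e-34 J·s)/(2 × 6.850e-10 m) = 7.698e-26 kg·m/s

(b) The velocity uncertainty:
Δv = Δp/m = (7.698e-26 kg·m/s)/(9.109e-31 kg) = 8.450e+04 m/s = 84.502 km/s

(c) The de Broglie wavelength for this momentum:
λ = h/p = (6.626e-34 J·s)/(7.698e-26 kg·m/s) = 8.608e-09 m = 8.608 nm

Note: The de Broglie wavelength is comparable to the localization size, as expected from wave-particle duality.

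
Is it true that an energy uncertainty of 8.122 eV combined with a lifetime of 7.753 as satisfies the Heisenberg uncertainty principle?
No, it violates the uncertainty relation.

Calculate the product ΔEΔt:
ΔE = 8.122 eV = 1.301e-18 J
ΔEΔt = (1.301e-18 J) × (7.753e-18 s)
ΔEΔt = 1.009e-35 J·s

Compare to the minimum allowed value ℏ/2:
ℏ/2 = 5.273e-35 J·s

Since ΔEΔt = 1.009e-35 J·s < 5.273e-35 J·s = ℏ/2,
this violates the uncertainty relation.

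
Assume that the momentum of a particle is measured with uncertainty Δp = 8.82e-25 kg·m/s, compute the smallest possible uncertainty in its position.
59.783 pm

Using the Heisenberg uncertainty principle:
ΔxΔp ≥ ℏ/2

The minimum uncertainty in position is:
Δx_min = ℏ/(2Δp)
Δx_min = (1.055e-34 J·s) / (2 × 8.820e-25 kg·m/s)
Δx_min = 5.978e-11 m = 59.783 pm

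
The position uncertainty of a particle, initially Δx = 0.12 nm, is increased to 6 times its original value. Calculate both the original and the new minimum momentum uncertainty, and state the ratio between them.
Original Δp_min = 4.394 × 10^-25 kg·m/s; new Δp'_min = 7.323 × 10^-26 kg·m/s; ratio Δp'_min/Δp_min = 1/6.

From the uncertainty principle ΔxΔp ≥ ℏ/2, the minimum momentum uncertainty is Δp_min = ℏ/(2Δx).

Original (Δx = 0.12 nm = 1.200e-10 m):
Δp_min = (1.055e-34 J·s)/(2 × 1.200e-10 m) = 4.394e-25 kg·m/s

When Δx → 6Δx:
Δp'_min = ℏ/(2 × 6Δx) = (1/6) × ℏ/(2Δx) = (1/6) × Δp_min
Δp'_min = 1/6 × 4.394e-25 kg·m/s = 7.323e-26 kg·m/s

Since Δp_min ∝ 1/Δx, when Δx is increased to 6 times its original value, Δp_min decreases to 1/6 of its original value.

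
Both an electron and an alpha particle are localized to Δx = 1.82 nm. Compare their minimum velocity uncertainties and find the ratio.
The electron has the larger minimum velocity uncertainty, by a ratio of 7294.3.

For both particles, Δp_min = ℏ/(2Δx) = 2.897e-26 kg·m/s (same for both).

The velocity uncertainty is Δv = Δp/m:
- electron: Δv = 2.897e-26 / 9.109e-31 = 3.180e+04 m/s = 31.804 km/s
- alpha particle: Δv = 2.897e-26 / 6.645e-27 = 4.360e+00 m/s = 4.360 m/s

Ratio: 3.180e+04 / 4.360e+00 = 7294.3

The lighter particle has larger velocity uncertainty because Δv ∝ 1/m.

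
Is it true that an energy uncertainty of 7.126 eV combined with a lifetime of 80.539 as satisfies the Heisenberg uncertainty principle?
Yes, it satisfies the uncertainty relation.

Calculate the product ΔEΔt:
ΔE = 7.126 eV = 1.142e-18 J
ΔEΔt = (1.142e-18 J) × (8.054e-17 s)
ΔEΔt = 9.195e-35 J·s

Compare to the minimum allowed value ℏ/2:
ℏ/2 = 5.273e-35 J·s

Since ΔEΔt = 9.195e-35 J·s ≥ 5.273e-35 J·s = ℏ/2,
this satisfies the uncertainty relation.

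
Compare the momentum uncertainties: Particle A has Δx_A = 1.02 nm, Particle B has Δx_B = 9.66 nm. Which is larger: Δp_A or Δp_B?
Particle A has the larger minimum momentum uncertainty, by a factor of 9.47.

For each particle, the minimum momentum uncertainty is Δp_min = ℏ/(2Δx):

Particle A: Δp_A = ℏ/(2×1.020e-09 m) = 5.169e-26 kg·m/s
Particle B: Δp_B = ℏ/(2×9.660e-09 m) = 5.458e-27 kg·m/s

Ratio: Δp_A/Δp_B = 9.47

Since Δp_min ∝ 1/Δx, the particle with smaller position uncertainty (A) has larger momentum uncertainty.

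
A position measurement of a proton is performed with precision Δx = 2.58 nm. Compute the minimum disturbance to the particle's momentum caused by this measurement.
2.044 × 10^-26 kg·m/s

The uncertainty principle implies that measuring position disturbs momentum:
ΔxΔp ≥ ℏ/2

When we measure position with precision Δx, we necessarily introduce a momentum uncertainty:
Δp ≥ ℏ/(2Δx)
Δp_min = (1.055e-34 J·s) / (2 × 2.580e-09 m)
Δp_min = 2.044e-26 kg·m/s

The more precisely we measure position, the greater the momentum disturbance.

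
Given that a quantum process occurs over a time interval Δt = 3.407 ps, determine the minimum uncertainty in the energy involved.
96.597 μeV

Using the energy-time uncertainty principle:
ΔEΔt ≥ ℏ/2

The minimum uncertainty in energy is:
ΔE_min = ℏ/(2Δt)
ΔE_min = (1.055e-34 J·s) / (2 × 3.407e-12 s)
ΔE_min = 1.548e-23 J = 96.597 μeV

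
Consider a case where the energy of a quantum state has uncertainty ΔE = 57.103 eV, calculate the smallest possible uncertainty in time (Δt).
5.763 as

Using the energy-time uncertainty principle:
ΔEΔt ≥ ℏ/2

The minimum uncertainty in time is:
Δt_min = ℏ/(2ΔE)
Δt_min = (1.055e-34 J·s) / (2 × 9.149e-18 J)
Δt_min = 5.763e-18 s = 5.763 as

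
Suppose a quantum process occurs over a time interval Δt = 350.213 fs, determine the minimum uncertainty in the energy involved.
939.731 μeV

Using the energy-time uncertainty principle:
ΔEΔt ≥ ℏ/2

The minimum uncertainty in energy is:
ΔE_min = ℏ/(2Δt)
ΔE_min = (1.055e-34 J·s) / (2 × 3.502e-13 s)
ΔE_min = 1.506e-22 J = 939.731 μeV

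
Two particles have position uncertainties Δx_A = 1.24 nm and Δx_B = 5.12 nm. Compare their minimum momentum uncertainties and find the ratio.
Particle A has the larger minimum momentum uncertainty, by a factor of 4.13.

For each particle, the minimum momentum uncertainty is Δp_min = ℏ/(2Δx):

Particle A: Δp_A = ℏ/(2×1.240e-09 m) = 4.252e-26 kg·m/s
Particle B: Δp_B = ℏ/(2×5.120e-09 m) = 1.030e-26 kg·m/s

Ratio: Δp_A/Δp_B = 4.13

Since Δp_min ∝ 1/Δx, the particle with smaller position uncertainty (A) has larger momentum uncertainty.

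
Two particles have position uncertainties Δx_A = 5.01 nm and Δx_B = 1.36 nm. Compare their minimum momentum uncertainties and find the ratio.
Particle B has the larger minimum momentum uncertainty, by a factor of 3.68.

For each particle, the minimum momentum uncertainty is Δp_min = ℏ/(2Δx):

Particle A: Δp_A = ℏ/(2×5.010e-09 m) = 1.052e-26 kg·m/s
Particle B: Δp_B = ℏ/(2×1.360e-09 m) = 3.877e-26 kg·m/s

Ratio: Δp_B/Δp_A = 3.68

Since Δp_min ∝ 1/Δx, the particle with smaller position uncertainty (B) has larger momentum uncertainty.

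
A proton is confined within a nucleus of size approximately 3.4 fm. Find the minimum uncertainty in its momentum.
1.551 × 10^-20 kg·m/s

Using the Heisenberg uncertainty principle:
ΔxΔp ≥ ℏ/2

With Δx ≈ L = 3.400e-15 m (the confinement size):
Δp_min = ℏ/(2Δx)
Δp_min = (1.055e-34 J·s) / (2 × 3.400e-15 m)
Δp_min = 1.551e-20 kg·m/s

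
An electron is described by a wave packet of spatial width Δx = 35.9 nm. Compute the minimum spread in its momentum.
1.469 × 10^-27 kg·m/s

For a wave packet, the spatial width Δx and momentum spread Δp are related by the uncertainty principle:
ΔxΔp ≥ ℏ/2

The minimum momentum spread is:
Δp_min = ℏ/(2Δx)
Δp_min = (1.055e-34 J·s) / (2 × 3.590e-08 m)
Δp_min = 1.469e-27 kg·m/s

A wave packet cannot have both a well-defined position and well-defined momentum.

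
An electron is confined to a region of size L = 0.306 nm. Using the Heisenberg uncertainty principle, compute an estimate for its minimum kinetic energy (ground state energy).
101.723 meV

Using the uncertainty principle to estimate ground state energy:

1. The position uncertainty is approximately the confinement size:
   Δx ≈ L = 3.060e-10 m

2. From ΔxΔp ≥ ℏ/2, the minimum momentum uncertainty is:
   Δp ≈ ℏ/(2L) = 1.723e-25 kg·m/s

3. The kinetic energy is approximately:
   KE ≈ (Δp)²/(2m) = (1.723e-25)²/(2 × 9.109e-31 kg)
   KE ≈ 1.630e-20 J = 101.723 meV

This is an order-of-magnitude estimate of the ground state energy.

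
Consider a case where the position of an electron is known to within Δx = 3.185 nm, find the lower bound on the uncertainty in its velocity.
18.174 km/s

Using the Heisenberg uncertainty principle and Δp = mΔv:
ΔxΔp ≥ ℏ/2
Δx(mΔv) ≥ ℏ/2

The minimum uncertainty in velocity is:
Δv_min = ℏ/(2mΔx)
Δv_min = (1.055e-34 J·s) / (2 × 9.109e-31 kg × 3.185e-09 m)
Δv_min = 1.817e+04 m/s = 18.174 km/s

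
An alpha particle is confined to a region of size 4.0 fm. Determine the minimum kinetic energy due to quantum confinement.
81.613 keV

Using the uncertainty principle:

1. Position uncertainty: Δx ≈ 4.000e-15 m
2. Minimum momentum uncertainty: Δp = ℏ/(2Δx) = 1.318e-20 kg·m/s
3. Minimum kinetic energy:
   KE = (Δp)²/(2m) = (1.318e-20)²/(2 × 6.645e-27 kg)
   KE = 1.308e-14 J = 81.613 keV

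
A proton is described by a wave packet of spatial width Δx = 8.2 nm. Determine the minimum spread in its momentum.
6.430 × 10^-27 kg·m/s

For a wave packet, the spatial width Δx and momentum spread Δp are related by the uncertainty principle:
ΔxΔp ≥ ℏ/2

The minimum momentum spread is:
Δp_min = ℏ/(2Δx)
Δp_min = (1.055e-34 J·s) / (2 × 8.200e-09 m)
Δp_min = 6.430e-27 kg·m/s

A wave packet cannot have both a well-defined position and well-defined momentum.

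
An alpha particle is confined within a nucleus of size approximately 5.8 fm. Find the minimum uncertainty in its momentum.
9.091 × 10^-21 kg·m/s

Using the Heisenberg uncertainty principle:
ΔxΔp ≥ ℏ/2

With Δx ≈ L = 5.800e-15 m (the confinement size):
Δp_min = ℏ/(2Δx)
Δp_min = (1.055e-34 J·s) / (2 × 5.800e-15 m)
Δp_min = 9.091e-21 kg·m/s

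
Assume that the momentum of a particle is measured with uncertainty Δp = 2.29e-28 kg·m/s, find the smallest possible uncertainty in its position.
230.256 nm

Using the Heisenberg uncertainty principle:
ΔxΔp ≥ ℏ/2

The minimum uncertainty in position is:
Δx_min = ℏ/(2Δp)
Δx_min = (1.055e-34 J·s) / (2 × 2.290e-28 kg·m/s)
Δx_min = 2.303e-07 m = 230.256 nm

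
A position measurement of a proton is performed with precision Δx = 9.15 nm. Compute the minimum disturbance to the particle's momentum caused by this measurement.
5.763 × 10^-27 kg·m/s

The uncertainty principle implies that measuring position disturbs momentum:
ΔxΔp ≥ ℏ/2

When we measure position with precision Δx, we necessarily introduce a momentum uncertainty:
Δp ≥ ℏ/(2Δx)
Δp_min = (1.055e-34 J·s) / (2 × 9.150e-09 m)
Δp_min = 5.763e-27 kg·m/s

The more precisely we measure position, the greater the momentum disturbance.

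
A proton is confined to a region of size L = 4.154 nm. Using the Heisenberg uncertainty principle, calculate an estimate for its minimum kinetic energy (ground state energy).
300.622 neV

Using the uncertainty principle to estimate ground state energy:

1. The position uncertainty is approximately the confinement size:
   Δx ≈ L = 4.154e-09 m

2. From ΔxΔp ≥ ℏ/2, the minimum momentum uncertainty is:
   Δp ≈ ℏ/(2L) = 1.269e-26 kg·m/s

3. The kinetic energy is approximately:
   KE ≈ (Δp)²/(2m) = (1.269e-26)²/(2 × 1.673e-27 kg)
   KE ≈ 4.817e-26 J = 300.622 neV

This is an order-of-magnitude estimate of the ground state energy.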